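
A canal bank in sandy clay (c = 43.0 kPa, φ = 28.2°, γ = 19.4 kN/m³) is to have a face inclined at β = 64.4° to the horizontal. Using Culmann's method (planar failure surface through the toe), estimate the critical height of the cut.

H_c = 36.50 m

Culmann's analysis gives the critical failure plane at α_cr = (β + φ)/2 = (64.4 + 28.2)/2 = 46.3°, and the critical height
H_c = (4c/γ) · sinβ cosφ / [1 − cos(β − φ)]
    = (4·43.0/19.4) · sin64.4°·cos28.2° / [1 − cos(36.2°)]
    = 8.866 · 0.9018·0.8813 / [1 − 0.8070]
    = 8.866 · 0.7948 / 0.1930
    = 36.50 m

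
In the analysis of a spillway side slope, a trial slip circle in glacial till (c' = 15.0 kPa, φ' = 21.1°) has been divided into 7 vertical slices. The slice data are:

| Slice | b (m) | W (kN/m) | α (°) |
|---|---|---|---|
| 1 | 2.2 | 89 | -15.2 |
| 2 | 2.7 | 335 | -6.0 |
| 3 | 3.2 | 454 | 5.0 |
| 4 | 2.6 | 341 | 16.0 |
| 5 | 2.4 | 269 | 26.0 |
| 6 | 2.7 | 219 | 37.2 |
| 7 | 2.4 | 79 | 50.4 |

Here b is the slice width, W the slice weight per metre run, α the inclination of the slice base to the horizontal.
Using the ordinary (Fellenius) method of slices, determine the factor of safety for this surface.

Ordinary method of slices: FS = Σ[c'·Δl_i + (W_i cosα_i)·tanφ'] / Σ W_i sinα_i, with Δl_i = b_i / cosα_i.
Slice 1: Δl = 2.2/cos(-15.2°) = 2.280 m; N'_1 = 89·cos(-15.2°) = 85.9; c'Δl = 34.20; W sinα = -23.3
Slice 2: Δl = 2.7/cos(-6.0°) = 2.715 m; N'_2 = 335·cos(-6.0°) = 333.2; c'Δl = 40.72; W sinα = -35.0
Slice 3: Δl = 3.2/cos5.0° = 3.212 m; N'_3 = 454·cos5.0° = 452.3; c'Δl = 48.18; W sinα = 39.6
Slice 4: Δl = 2.6/cos16.0° = 2.705 m; N'_4 = 341·cos16.0° = 327.8; c'Δl = 40.57; W sinα = 94.0
Slice 5: Δl = 2.4/cos26.0° = 2.670 m; N'_5 = 269·cos26.0° = 241.8; c'Δl = 40.05; W sinα = 117.9
Slice 6: Δl = 2.7/cos37.2° = 3.390 m; N'_6 = 219·cos37.2° = 174.4; c'Δl = 50.85; W sinα = 132.4
Slice 7: Δl = 2.4/cos50.4° = 3.765 m; N'_7 = 79·cos50.4° = 50.4; c'Δl = 56.48; W sinα = 60.9
Σc'Δl = 311.1 kN/m; ΣN' = 1665.7 kN/m; ΣW sinα = 386.4 kN/m
Resisting = 311.1 + 1665.7·tan21.1° = 311.1 + 642.7 = 953.8 kN/m
FS = 953.8 / 386.4 = 2.468

FS = 2.47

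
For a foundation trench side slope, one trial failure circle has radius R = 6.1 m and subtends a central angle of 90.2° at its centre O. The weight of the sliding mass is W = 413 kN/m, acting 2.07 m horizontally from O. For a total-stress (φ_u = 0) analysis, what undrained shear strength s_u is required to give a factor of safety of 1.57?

FS = s_u·L_a·R / (W·d), so s_u = FS·W·d / (L_a·R).
Arc length L_a = R·θ = 6.1·(90.2°·π/180) = 6.1·1.5743 = 9.60 m
s_u = 1.57·413·2.07 / (9.60·6.1) = 1342.2 / 58.58 = 22.91 kPa

s_u = 22.9 kPa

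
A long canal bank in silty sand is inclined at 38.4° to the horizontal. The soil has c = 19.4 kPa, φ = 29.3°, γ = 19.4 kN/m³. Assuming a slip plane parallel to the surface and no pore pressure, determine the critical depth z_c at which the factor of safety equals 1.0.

z_c = 7.04 m

Setting FS = 1.00 in FS = [c + γz cos²β tanφ] / [γz sinβ cosβ] and solving for z:
z = c / [γ cosβ (FS·sinβ − cosβ·tanφ)]
  = 19.4 / [19.4·cos38.4°·(1.00·sin38.4° − cos38.4°·tan29.3°)]
  = 19.4 / [19.4·0.7837·(1.00·0.6211 − 0.7837·0.5612)]
  = 19.4 / 2.7573 = 7.036 m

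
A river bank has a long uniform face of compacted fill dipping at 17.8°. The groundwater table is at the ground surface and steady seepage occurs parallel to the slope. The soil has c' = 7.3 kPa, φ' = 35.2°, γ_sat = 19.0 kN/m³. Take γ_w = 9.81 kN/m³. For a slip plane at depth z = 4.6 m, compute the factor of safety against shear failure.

FS = 1.35

With seepage parallel to the slope and the water table at the surface, the effective normal stress on the slip plane uses the buoyant unit weight γ' = γ_sat − γ_w while the driving shear stress uses γ_sat:
FS = [c' + γ' z cos²β tanφ'] / [γ_sat z sinβ cosβ]
γ' = 19.0 − 9.81 = 9.19 kN/m³
Numerator = 7.3 + 9.19·4.6·cos²17.8°·tan35.2° = 7.3 + 9.19·4.6·0.9066·0.7054 = 34.334 kPa
Denominator = 19.0·4.6·sin17.8°·cos17.8° = 19.0·4.6·0.3057·0.9521 = 25.439 kPa
FS = 34.334 / 25.439 = 1.350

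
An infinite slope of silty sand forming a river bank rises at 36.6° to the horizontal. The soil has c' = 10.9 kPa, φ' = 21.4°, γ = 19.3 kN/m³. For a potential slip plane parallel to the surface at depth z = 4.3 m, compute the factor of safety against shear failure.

For an infinite slope with a slip plane parallel to the surface (no pore pressure): FS = [c' + γz cos²β tanφ'] / [γz sinβ cosβ].
γz = 19.3·4.3 = 82.99 kN/m²
Numerator = 10.9 + 82.99·cos²36.6°·tan21.4° = 10.9 + 82.99·0.6445·0.3919 = 31.862 kPa
Denominator = 82.99·sin36.6°·cos36.6° = 82.99·0.5962·0.8028 = 39.724 kPa
FS = 31.862 / 39.724 = 0.802

FS = 0.80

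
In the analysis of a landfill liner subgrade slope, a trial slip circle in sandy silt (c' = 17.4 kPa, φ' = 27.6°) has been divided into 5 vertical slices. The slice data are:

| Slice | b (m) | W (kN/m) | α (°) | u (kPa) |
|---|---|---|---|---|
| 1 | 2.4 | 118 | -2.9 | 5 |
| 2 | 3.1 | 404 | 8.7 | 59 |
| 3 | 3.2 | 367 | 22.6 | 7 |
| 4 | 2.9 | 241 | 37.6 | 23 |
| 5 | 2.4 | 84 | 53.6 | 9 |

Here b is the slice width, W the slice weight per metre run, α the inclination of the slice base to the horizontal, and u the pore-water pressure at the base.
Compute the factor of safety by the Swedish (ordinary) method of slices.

FS = 1.67

Ordinary method of slices: FS = Σ[c'·Δl_i + (W_i cosα_i − u_i·Δl_i)·tanφ'] / Σ W_i sinα_i, with Δl_i = b_i / cosα_i.
Slice 1: Δl = 2.4/cos(-2.9°) = 2.403 m; N'_1 = 118·cos(-2.9°) − 5·2.403 = 105.8; c'Δl = 41.81; W sinα = -6.0
Slice 2: Δl = 3.1/cos8.7° = 3.136 m; N'_2 = 404·cos8.7° − 59·3.136 = 214.3; c'Δl = 54.57; W sinα = 61.1
Slice 3: Δl = 3.2/cos22.6° = 3.466 m; N'_3 = 367·cos22.6° − 7·3.466 = 314.6; c'Δl = 60.31; W sinα = 141.0
Slice 4: Δl = 2.9/cos37.6° = 3.660 m; N'_4 = 241·cos37.6° − 23·3.660 = 106.8; c'Δl = 63.69; W sinα = 147.0
Slice 5: Δl = 2.4/cos53.6° = 4.044 m; N'_5 = 84·cos53.6° − 9·4.044 = 13.4; c'Δl = 70.37; W sinα = 67.6
Σc'Δl = 290.8 kN/m; ΣN' = 754.9 kN/m; ΣW sinα = 410.8 kN/m
Resisting = 290.8 + 754.9·tan27.6° = 290.8 + 394.7 = 685.4 kN/m
FS = 685.4 / 410.8 = 1.668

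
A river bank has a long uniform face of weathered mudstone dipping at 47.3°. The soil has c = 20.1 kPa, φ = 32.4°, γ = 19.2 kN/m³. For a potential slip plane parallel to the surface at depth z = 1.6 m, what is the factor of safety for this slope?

FS = 1.90

For an infinite slope with a slip plane parallel to the surface (no pore pressure): FS = [c + γz cos²β tanφ] / [γz sinβ cosβ].
γz = 19.2·1.6 = 30.72 kN/m²
Numerator = 20.1 + 30.72·cos²47.3°·tan32.4° = 20.1 + 30.72·0.4599·0.6346 = 29.066 kPa
Denominator = 30.72·sin47.3°·cos47.3° = 30.72·0.7349·0.6782 = 15.311 kPa
FS = 29.066 / 15.311 = 1.898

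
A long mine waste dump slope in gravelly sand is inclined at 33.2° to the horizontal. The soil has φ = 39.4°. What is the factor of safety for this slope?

For a dry cohesionless infinite slope the factor of safety is FS = tanφ / tanβ.
FS = tan39.4° / tan33.2° = 0.8214 / 0.6544 = 1.255

FS = 1.26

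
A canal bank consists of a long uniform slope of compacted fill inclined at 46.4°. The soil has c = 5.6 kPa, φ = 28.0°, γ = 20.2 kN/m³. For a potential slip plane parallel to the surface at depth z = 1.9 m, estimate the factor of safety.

For an infinite slope with a slip plane parallel to the surface (no pore pressure): FS = [c + γz cos²β tanφ] / [γz sinβ cosβ].
γz = 20.2·1.9 = 38.38 kN/m²
Numerator = 5.6 + 38.38·cos²46.4°·tan28.0° = 5.6 + 38.38·0.4756·0.5317 = 15.305 kPa
Denominator = 38.38·sin46.4°·cos46.4° = 38.38·0.7242·0.6896 = 19.167 kPa
FS = 15.305 / 19.167 = 0.799

FS = 0.80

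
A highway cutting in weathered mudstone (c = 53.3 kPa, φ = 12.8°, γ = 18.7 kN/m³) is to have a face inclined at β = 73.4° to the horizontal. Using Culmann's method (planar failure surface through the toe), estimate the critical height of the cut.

Culmann's analysis gives the critical failure plane at α_cr = (β + φ)/2 = (73.4 + 12.8)/2 = 43.1°, and the critical height
H_c = (4c/γ) · sinβ cosφ / [1 − cos(β − φ)]
    = (4·53.3/18.7) · sin73.4°·cos12.8° / [1 − cos(60.6°)]
    = 11.401 · 0.9583·0.9751 / [1 − 0.4909]
    = 11.401 · 0.9345 / 0.5091
    = 20.93 m

H_c = 20.93 m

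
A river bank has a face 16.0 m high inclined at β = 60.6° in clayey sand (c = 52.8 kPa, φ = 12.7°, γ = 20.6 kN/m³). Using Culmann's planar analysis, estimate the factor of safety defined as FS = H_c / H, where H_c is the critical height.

FS = 1.65

H_c = (4c/γ) · sinβ cosφ / [1 − cos(β − φ)]
    = (4·52.8/20.6) · sin60.6°·cos12.7° / [1 − cos47.9°]
    = 10.252 · 0.8499 / 0.3296 = 26.44 m
FS = H_c / H = 26.44 / 16.0 = 1.652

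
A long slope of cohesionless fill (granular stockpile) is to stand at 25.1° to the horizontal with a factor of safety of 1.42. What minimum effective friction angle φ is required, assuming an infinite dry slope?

φ = 33.6°

FS = tanφ/tanβ ⇒ tanφ = FS · tanβ = 1.42 · tan25.1° = 0.6652
φ = arctan(0.6652) = 33.63°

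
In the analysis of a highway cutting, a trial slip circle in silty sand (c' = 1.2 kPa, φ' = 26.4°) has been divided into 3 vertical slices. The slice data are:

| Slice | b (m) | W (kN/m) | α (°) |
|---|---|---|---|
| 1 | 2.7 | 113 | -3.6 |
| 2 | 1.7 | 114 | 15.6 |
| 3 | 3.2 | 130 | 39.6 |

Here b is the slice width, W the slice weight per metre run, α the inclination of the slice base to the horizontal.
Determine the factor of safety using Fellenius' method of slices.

Ordinary method of slices: FS = Σ[c'·Δl_i + (W_i cosα_i)·tanφ'] / Σ W_i sinα_i, with Δl_i = b_i / cosα_i.
Slice 1: Δl = 2.7/cos(-3.6°) = 2.705 m; N'_1 = 113·cos(-3.6°) = 112.8; c'Δl = 3.25; W sinα = -7.1
Slice 2: Δl = 1.7/cos15.6° = 1.765 m; N'_2 = 114·cos15.6° = 109.8; c'Δl = 2.12; W sinα = 30.7
Slice 3: Δl = 3.2/cos39.6° = 4.153 m; N'_3 = 130·cos39.6° = 100.2; c'Δl = 4.98; W sinα = 82.9
Σc'Δl = 10.3 kN/m; ΣN' = 322.7 kN/m; ΣW sinα = 106.4 kN/m
Resisting = 10.3 + 322.7·tan26.4° = 10.3 + 160.2 = 170.6 kN/m
FS = 170.6 / 106.4 = 1.603

FS = 1.60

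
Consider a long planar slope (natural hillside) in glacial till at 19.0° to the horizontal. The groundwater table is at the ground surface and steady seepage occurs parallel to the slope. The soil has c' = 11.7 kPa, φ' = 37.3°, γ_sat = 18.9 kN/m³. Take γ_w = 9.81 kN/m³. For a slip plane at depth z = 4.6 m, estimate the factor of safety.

With seepage parallel to the slope and the water table at the surface, the effective normal stress on the slip plane uses the buoyant unit weight γ' = γ_sat − γ_w while the driving shear stress uses γ_sat:
FS = [c' + γ' z cos²β tanφ'] / [γ_sat z sinβ cosβ]
γ' = 18.9 − 9.81 = 9.09 kN/m³
Numerator = 11.7 + 9.09·4.6·cos²19.0°·tan37.3° = 11.7 + 9.09·4.6·0.8940·0.7618 = 40.177 kPa
Denominator = 18.9·4.6·sin19.0°·cos19.0° = 18.9·4.6·0.3256·0.9455 = 26.763 kPa
FS = 40.177 / 26.763 = 1.501

FS = 1.50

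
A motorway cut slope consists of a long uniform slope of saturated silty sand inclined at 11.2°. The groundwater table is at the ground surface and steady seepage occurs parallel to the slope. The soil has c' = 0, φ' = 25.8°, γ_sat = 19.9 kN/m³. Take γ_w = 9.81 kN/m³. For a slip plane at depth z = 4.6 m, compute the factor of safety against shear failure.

FS = 1.24

With seepage parallel to the slope and the water table at the surface, the effective normal stress on the slip plane uses the buoyant unit weight γ' = γ_sat − γ_w while the driving shear stress uses γ_sat:
FS = [c' + γ' z cos²β tanφ'] / [γ_sat z sinβ cosβ]
(For c' = 0 this reduces to FS = (γ'/γ_sat)·tanφ'/tanβ.)
γ' = 19.9 − 9.81 = 10.09 kN/m³
Numerator = 0.0 + 10.09·4.6·cos²11.2°·tan25.8° = 0.0 + 10.09·4.6·0.9623·0.4834 = 21.591 kPa
Denominator = 19.9·4.6·sin11.2°·cos11.2° = 19.9·4.6·0.1942·0.9810 = 17.442 kPa
FS = 21.591 / 17.442 = 1.238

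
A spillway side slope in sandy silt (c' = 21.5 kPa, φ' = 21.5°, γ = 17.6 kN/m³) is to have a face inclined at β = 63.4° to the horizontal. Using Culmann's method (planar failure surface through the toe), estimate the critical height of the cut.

Culmann's analysis gives the critical failure plane at α_cr = (β + φ')/2 = (63.4 + 21.5)/2 = 42.5°, and the critical height
H_c = (4c'/γ) · sinβ cosφ' / [1 − cos(β − φ')]
    = (4·21.5/17.6) · sin63.4°·cos21.5° / [1 − cos(41.9°)]
    = 4.886 · 0.8942·0.9304 / [1 − 0.7443]
    = 4.886 · 0.8319 / 0.2557
    = 15.90 m

H_c = 15.90 m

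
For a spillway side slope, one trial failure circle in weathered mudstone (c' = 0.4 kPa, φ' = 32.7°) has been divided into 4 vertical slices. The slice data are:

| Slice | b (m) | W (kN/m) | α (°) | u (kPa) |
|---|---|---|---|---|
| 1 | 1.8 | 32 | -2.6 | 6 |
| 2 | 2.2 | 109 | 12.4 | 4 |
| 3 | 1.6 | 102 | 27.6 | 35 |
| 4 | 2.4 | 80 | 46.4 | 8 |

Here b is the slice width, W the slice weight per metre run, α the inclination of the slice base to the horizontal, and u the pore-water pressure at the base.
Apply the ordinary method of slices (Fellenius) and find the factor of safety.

FS = 0.90

Ordinary method of slices: FS = Σ[c'·Δl_i + (W_i cosα_i − u_i·Δl_i)·tanφ'] / Σ W_i sinα_i, with Δl_i = b_i / cosα_i.
Slice 1: Δl = 1.8/cos(-2.6°) = 1.802 m; N'_1 = 32·cos(-2.6°) − 6·1.802 = 21.2; c'Δl = 0.72; W sinα = -1.5
Slice 2: Δl = 2.2/cos12.4° = 2.253 m; N'_2 = 109·cos12.4° − 4·2.253 = 97.4; c'Δl = 0.90; W sinα = 23.4
Slice 3: Δl = 1.6/cos27.6° = 1.805 m; N'_3 = 102·cos27.6° − 35·1.805 = 27.2; c'Δl = 0.72; W sinα = 47.3
Slice 4: Δl = 2.4/cos46.4° = 3.480 m; N'_4 = 80·cos46.4° − 8·3.480 = 27.3; c'Δl = 1.39; W sinα = 57.9
Σc'Δl = 3.7 kN/m; ΣN' = 173.1 kN/m; ΣW sinα = 127.1 kN/m
Resisting = 3.7 + 173.1·tan32.7° = 3.7 + 111.1 = 114.9 kN/m
FS = 114.9 / 127.1 = 0.904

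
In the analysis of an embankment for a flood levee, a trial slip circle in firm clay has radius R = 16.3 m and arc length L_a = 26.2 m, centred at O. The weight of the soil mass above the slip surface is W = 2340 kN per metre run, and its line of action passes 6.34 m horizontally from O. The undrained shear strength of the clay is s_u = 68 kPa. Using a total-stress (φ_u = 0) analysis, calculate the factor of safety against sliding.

FS = 1.96

Taking moments about the centre O, the resisting moment is provided by the undrained shear strength acting along the arc:
M_R = s_u·L_a·R = 68·26.20·16.3 = 29040.1 kN·m/m
M_D = W·d = 2340·6.34 = 14835.6 kN·m/m
FS = M_R / M_D = 29040.1 / 14835.6 = 1.957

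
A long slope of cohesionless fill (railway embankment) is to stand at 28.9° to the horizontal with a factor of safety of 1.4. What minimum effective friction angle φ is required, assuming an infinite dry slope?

φ = 37.7°

FS = tanφ/tanβ ⇒ tanφ = FS · tanβ = 1.4 · tan28.9° = 0.7728
φ = arctan(0.7728) = 37.70°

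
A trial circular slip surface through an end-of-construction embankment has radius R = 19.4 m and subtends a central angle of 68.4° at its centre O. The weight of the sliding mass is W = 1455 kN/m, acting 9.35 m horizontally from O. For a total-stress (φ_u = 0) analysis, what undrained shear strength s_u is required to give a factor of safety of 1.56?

s_u = 47.2 kPa

FS = s_u·L_a·R / (W·d), so s_u = FS·W·d / (L_a·R).
Arc length L_a = R·θ = 19.4·(68.4°·π/180) = 19.4·1.1938 = 23.16 m
s_u = 1.56·1455·9.35 / (23.16·19.4) = 21222.6 / 449.30 = 47.23 kPa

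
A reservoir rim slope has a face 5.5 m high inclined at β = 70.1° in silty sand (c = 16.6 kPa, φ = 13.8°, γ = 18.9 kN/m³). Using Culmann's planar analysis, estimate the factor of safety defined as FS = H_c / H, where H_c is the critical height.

H_c = (4c/γ) · sinβ cosφ / [1 − cos(β − φ)]
    = (4·16.6/18.9) · sin70.1°·cos13.8° / [1 − cos56.3°]
    = 3.513 · 0.9131 / 0.4452 = 7.21 m
FS = H_c / H = 7.21 / 5.5 = 1.310

FS = 1.31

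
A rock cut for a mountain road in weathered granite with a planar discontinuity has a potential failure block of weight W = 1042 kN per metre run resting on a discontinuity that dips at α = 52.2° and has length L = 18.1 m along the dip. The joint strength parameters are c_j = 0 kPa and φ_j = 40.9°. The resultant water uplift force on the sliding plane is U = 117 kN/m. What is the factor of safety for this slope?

FS = 0.55

Resolving the block weight along and normal to the plane and applying the Mohr–Coulomb strength on the joint:
N' = W cosα − U = 1042·cos52.2° − 117 = 521.6 kN/m
Driving force T = W sinα = 1042·sin52.2° = 823.3 kN/m
Resisting force R = c_j·L + N'·tanφ_j = 0·18.1 + 521.6·tan40.9° = 0.0 + 451.9 = 451.9 kN/m
FS = R / T = 451.9 / 823.3 = 0.549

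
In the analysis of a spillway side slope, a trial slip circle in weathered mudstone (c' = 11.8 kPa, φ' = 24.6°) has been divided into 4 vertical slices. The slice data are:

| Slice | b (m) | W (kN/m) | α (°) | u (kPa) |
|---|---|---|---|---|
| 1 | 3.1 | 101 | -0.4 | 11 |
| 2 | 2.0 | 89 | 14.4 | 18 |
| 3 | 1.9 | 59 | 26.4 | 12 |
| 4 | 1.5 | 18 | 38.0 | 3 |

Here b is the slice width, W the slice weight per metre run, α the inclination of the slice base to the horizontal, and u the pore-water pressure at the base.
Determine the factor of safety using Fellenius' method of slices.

FS = 3.03

Ordinary method of slices: FS = Σ[c'·Δl_i + (W_i cosα_i − u_i·Δl_i)·tanφ'] / Σ W_i sinα_i, with Δl_i = b_i / cosα_i.
Slice 1: Δl = 3.1/cos(-0.4°) = 3.100 m; N'_1 = 101·cos(-0.4°) − 11·3.100 = 66.9; c'Δl = 36.58; W sinα = -0.7
Slice 2: Δl = 2.0/cos14.4° = 2.065 m; N'_2 = 89·cos14.4° − 18·2.065 = 49.0; c'Δl = 24.37; W sinα = 22.1
Slice 3: Δl = 1.9/cos26.4° = 2.121 m; N'_3 = 59·cos26.4° − 12·2.121 = 27.4; c'Δl = 25.03; W sinα = 26.2
Slice 4: Δl = 1.5/cos38.0° = 1.904 m; N'_4 = 18·cos38.0° − 3·1.904 = 8.5; c'Δl = 22.46; W sinα = 11.1
Σc'Δl = 108.4 kN/m; ΣN' = 151.8 kN/m; ΣW sinα = 58.7 kN/m
Resisting = 108.4 + 151.8·tan24.6° = 108.4 + 69.5 = 177.9 kN/m
FS = 177.9 / 58.7 = 3.029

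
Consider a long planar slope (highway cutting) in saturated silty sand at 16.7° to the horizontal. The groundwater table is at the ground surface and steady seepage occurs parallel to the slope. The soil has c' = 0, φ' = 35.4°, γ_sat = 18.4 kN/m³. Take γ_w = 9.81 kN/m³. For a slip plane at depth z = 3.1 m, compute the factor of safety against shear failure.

FS = 1.11

With seepage parallel to the slope and the water table at the surface, the effective normal stress on the slip plane uses the buoyant unit weight γ' = γ_sat − γ_w while the driving shear stress uses γ_sat:
FS = [c' + γ' z cos²β tanφ'] / [γ_sat z sinβ cosβ]
(For c' = 0 this reduces to FS = (γ'/γ_sat)·tanφ'/tanβ.)
γ' = 18.4 − 9.81 = 8.59 kN/m³
Numerator = 0.0 + 8.59·3.1·cos²16.7°·tan35.4° = 0.0 + 8.59·3.1·0.9174·0.7107 = 17.362 kPa
Denominator = 18.4·3.1·sin16.7°·cos16.7° = 18.4·3.1·0.2874·0.9578 = 15.700 kPa
FS = 17.362 / 15.700 = 1.106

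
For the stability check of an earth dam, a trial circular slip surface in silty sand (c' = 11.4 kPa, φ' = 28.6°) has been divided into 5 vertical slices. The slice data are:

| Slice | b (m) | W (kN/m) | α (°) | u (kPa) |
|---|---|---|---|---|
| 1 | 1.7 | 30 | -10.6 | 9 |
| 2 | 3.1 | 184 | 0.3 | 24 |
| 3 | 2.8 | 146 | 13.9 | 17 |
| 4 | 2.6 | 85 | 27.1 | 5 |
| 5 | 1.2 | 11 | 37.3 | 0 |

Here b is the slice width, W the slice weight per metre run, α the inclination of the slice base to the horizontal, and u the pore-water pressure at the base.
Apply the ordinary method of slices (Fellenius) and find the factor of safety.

FS = 3.88

Ordinary method of slices: FS = Σ[c'·Δl_i + (W_i cosα_i − u_i·Δl_i)·tanφ'] / Σ W_i sinα_i, with Δl_i = b_i / cosα_i.
Slice 1: Δl = 1.7/cos(-10.6°) = 1.730 m; N'_1 = 30·cos(-10.6°) − 9·1.730 = 13.9; c'Δl = 19.72; W sinα = -5.5
Slice 2: Δl = 3.1/cos0.3° = 3.100 m; N'_2 = 184·cos0.3° − 24·3.100 = 109.6; c'Δl = 35.34; W sinα = 1.0
Slice 3: Δl = 2.8/cos13.9° = 2.884 m; N'_3 = 146·cos13.9° − 17·2.884 = 92.7; c'Δl = 32.88; W sinα = 35.1
Slice 4: Δl = 2.6/cos27.1° = 2.921 m; N'_4 = 85·cos27.1° − 5·2.921 = 61.1; c'Δl = 33.30; W sinα = 38.7
Slice 5: Δl = 1.2/cos37.3° = 1.509 m; N'_5 = 11·cos37.3° − 0·1.509 = 8.8; c'Δl = 17.20; W sinα = 6.7
Σc'Δl = 138.4 kN/m; ΣN' = 286.0 kN/m; ΣW sinα = 75.9 kN/m
Resisting = 138.4 + 286.0·tan28.6° = 138.4 + 155.9 = 294.4 kN/m
FS = 294.4 / 75.9 = 3.878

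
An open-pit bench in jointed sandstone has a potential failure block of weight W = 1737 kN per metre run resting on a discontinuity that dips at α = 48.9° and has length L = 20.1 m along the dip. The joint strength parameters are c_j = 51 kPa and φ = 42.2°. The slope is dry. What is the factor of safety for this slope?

Resolving the block weight along and normal to the plane and applying the Mohr–Coulomb strength on the joint:
N' = W cosα = 1737·cos48.9° = 1141.9 kN/m
Driving force T = W sinα = 1737·sin48.9° = 1308.9 kN/m
Resisting force R = c_j·L + N'·tanφ = 51·20.1 + 1141.9·tan42.2° = 1025.1 + 1035.4 = 2060.5 kN/m
FS = R / T = 2060.5 / 1308.9 = 1.574

FS = 1.57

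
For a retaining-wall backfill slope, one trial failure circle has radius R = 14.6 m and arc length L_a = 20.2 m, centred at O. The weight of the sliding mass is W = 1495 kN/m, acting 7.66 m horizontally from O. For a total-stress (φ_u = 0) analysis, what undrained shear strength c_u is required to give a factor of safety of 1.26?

FS = c_u·L_a·R / (W·d), so c_u = FS·W·d / (L_a·R).
c_u = 1.26·1495·7.66 / (20.20·14.6) = 14429.1 / 294.92 = 48.93 kPa

c_u = 48.9 kPa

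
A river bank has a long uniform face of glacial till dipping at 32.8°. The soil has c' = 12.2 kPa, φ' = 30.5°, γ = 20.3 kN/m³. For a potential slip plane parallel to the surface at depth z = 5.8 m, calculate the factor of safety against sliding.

FS = 1.14

For an infinite slope with a slip plane parallel to the surface (no pore pressure): FS = [c' + γz cos²β tanφ'] / [γz sinβ cosβ].
γz = 20.3·5.8 = 117.74 kN/m²
Numerator = 12.2 + 117.74·cos²32.8°·tan30.5° = 12.2 + 117.74·0.7066·0.5890 = 61.202 kPa
Denominator = 117.74·sin32.8°·cos32.8° = 117.74·0.5417·0.8406 = 53.612 kPa
FS = 61.202 / 53.612 = 1.142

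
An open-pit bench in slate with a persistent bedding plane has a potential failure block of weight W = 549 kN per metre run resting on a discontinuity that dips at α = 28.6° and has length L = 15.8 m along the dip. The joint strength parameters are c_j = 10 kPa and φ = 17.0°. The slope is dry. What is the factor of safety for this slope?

FS = 1.16

Resolving the block weight along and normal to the plane and applying the Mohr–Coulomb strength on the joint:
N' = W cosα = 549·cos28.6° = 482.0 kN/m
Driving force T = W sinα = 549·sin28.6° = 262.8 kN/m
Resisting force R = c_j·L + N'·tanφ = 10·15.8 + 482.0·tan17.0° = 158.0 + 147.4 = 305.4 kN/m
FS = R / T = 305.4 / 262.8 = 1.162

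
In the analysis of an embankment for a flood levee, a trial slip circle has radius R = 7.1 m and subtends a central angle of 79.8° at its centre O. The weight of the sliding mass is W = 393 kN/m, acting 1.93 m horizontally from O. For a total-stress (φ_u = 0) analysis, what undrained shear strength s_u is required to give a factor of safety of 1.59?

FS = s_u·L_a·R / (W·d), so s_u = FS·W·d / (L_a·R).
Arc length L_a = R·θ = 7.1·(79.8°·π/180) = 7.1·1.3928 = 9.89 m
s_u = 1.59·393·1.93 / (9.89·7.1) = 1206.0 / 70.21 = 17.18 kPa

s_u = 17.2 kPa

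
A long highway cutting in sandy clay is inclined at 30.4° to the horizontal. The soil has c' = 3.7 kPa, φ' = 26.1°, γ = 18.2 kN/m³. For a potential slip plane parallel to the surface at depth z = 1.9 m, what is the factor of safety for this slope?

FS = 1.08

For an infinite slope with a slip plane parallel to the surface (no pore pressure): FS = [c' + γz cos²β tanφ'] / [γz sinβ cosβ].
γz = 18.2·1.9 = 34.58 kN/m²
Numerator = 3.7 + 34.58·cos²30.4°·tan26.1° = 3.7 + 34.58·0.7439·0.4899 = 16.303 kPa
Denominator = 34.58·sin30.4°·cos30.4° = 34.58·0.5060·0.8625 = 15.093 kPa
FS = 16.303 / 15.093 = 1.080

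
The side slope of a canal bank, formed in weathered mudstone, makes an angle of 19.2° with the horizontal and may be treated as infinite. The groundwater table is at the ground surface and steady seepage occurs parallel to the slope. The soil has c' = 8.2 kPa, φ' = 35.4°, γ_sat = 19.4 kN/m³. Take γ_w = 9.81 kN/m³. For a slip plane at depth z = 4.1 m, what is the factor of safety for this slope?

With seepage parallel to the slope and the water table at the surface, the effective normal stress on the slip plane uses the buoyant unit weight γ' = γ_sat − γ_w while the driving shear stress uses γ_sat:
FS = [c' + γ' z cos²β tanφ'] / [γ_sat z sinβ cosβ]
γ' = 19.4 − 9.81 = 9.59 kN/m³
Numerator = 8.2 + 9.59·4.1·cos²19.2°·tan35.4° = 8.2 + 9.59·4.1·0.8918·0.7107 = 33.120 kPa
Denominator = 19.4·4.1·sin19.2°·cos19.2° = 19.4·4.1·0.3289·0.9444 = 24.703 kPa
FS = 33.120 / 24.703 = 1.341

FS = 1.34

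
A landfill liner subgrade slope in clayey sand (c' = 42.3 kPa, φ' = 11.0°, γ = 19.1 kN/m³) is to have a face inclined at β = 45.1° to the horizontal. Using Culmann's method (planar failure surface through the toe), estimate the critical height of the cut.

Culmann's analysis gives the critical failure plane at α_cr = (β + φ')/2 = (45.1 + 11.0)/2 = 28.1°, and the critical height
H_c = (4c'/γ) · sinβ cosφ' / [1 − cos(β − φ')]
    = (4·42.3/19.1) · sin45.1°·cos11.0° / [1 − cos(34.1°)]
    = 8.859 · 0.7083·0.9816 / [1 − 0.8281]
    = 8.859 · 0.6953 / 0.1719
    = 35.82 m

H_c = 35.82 m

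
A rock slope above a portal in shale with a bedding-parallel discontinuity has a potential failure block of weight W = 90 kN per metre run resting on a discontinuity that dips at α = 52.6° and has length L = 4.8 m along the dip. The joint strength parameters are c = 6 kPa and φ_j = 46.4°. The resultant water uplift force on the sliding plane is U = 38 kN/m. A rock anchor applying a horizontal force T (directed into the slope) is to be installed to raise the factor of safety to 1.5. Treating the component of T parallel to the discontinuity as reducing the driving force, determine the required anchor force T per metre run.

T = 35 kN/m

Resolving forces along and normal to the sliding plane, with the horizontal anchor force T adding T·sinα to the effective normal force and T·cosα acting up the plane against the driving force:
FS = [cL + (W cosα − U + T sinα) tanφ_j] / [W sinα − T cosα]
Without the anchor: N' = 16.7 kN/m, driving T_d = 71.5 kN/m, resisting R = 6·4.8 + 16.7·tan46.4° = 46.3 kN/m, FS = 0.65.
Setting FS = 1.5 and solving for T:
1.5·(71.5 − T cos52.6°) = 46.3 + T sin52.6°·tan46.4°
T·(sin52.6°·tan46.4° + 1.5·cos52.6°) = 1.5·71.5 − 46.3
T·(0.7944·1.0501 + 1.5·0.6074) = 107.2 − 46.3 = 60.9
T·1.7453 = 60.9
T = 34.9 kN/m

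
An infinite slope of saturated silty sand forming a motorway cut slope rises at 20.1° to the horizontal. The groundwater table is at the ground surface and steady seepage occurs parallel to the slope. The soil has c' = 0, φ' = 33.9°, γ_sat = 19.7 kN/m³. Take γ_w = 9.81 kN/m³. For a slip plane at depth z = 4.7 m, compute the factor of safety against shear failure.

FS = 0.92

With seepage parallel to the slope and the water table at the surface, the effective normal stress on the slip plane uses the buoyant unit weight γ' = γ_sat − γ_w while the driving shear stress uses γ_sat:
FS = [c' + γ' z cos²β tanφ'] / [γ_sat z sinβ cosβ]
(For c' = 0 this reduces to FS = (γ'/γ_sat)·tanφ'/tanβ.)
γ' = 19.7 − 9.81 = 9.89 kN/m³
Numerator = 0.0 + 9.89·4.7·cos²20.1°·tan33.9° = 0.0 + 9.89·4.7·0.8819·0.6720 = 27.546 kPa
Denominator = 19.7·4.7·sin20.1°·cos20.1° = 19.7·4.7·0.3437·0.9391 = 29.881 kPa
FS = 27.546 / 29.881 = 0.922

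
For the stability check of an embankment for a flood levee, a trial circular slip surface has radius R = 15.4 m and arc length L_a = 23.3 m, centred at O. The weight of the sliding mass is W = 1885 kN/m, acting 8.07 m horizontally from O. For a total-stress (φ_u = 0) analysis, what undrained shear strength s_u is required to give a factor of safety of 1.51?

FS = s_u·L_a·R / (W·d), so s_u = FS·W·d / (L_a·R).
s_u = 1.51·1885·8.07 / (23.30·15.4) = 22970.0 / 358.82 = 64.02 kPa

s_u = 64.0 kPa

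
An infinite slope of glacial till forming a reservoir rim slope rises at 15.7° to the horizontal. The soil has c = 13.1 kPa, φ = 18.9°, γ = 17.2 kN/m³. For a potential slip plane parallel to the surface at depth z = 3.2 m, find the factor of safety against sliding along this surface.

For an infinite slope with a slip plane parallel to the surface (no pore pressure): FS = [c + γz cos²β tanφ] / [γz sinβ cosβ].
γz = 17.2·3.2 = 55.04 kN/m²
Numerator = 13.1 + 55.04·cos²15.7°·tan18.9° = 13.1 + 55.04·0.9268·0.3424 = 30.565 kPa
Denominator = 55.04·sin15.7°·cos15.7° = 55.04·0.2706·0.9627 = 14.338 kPa
FS = 30.565 / 14.338 = 2.132

FS = 2.13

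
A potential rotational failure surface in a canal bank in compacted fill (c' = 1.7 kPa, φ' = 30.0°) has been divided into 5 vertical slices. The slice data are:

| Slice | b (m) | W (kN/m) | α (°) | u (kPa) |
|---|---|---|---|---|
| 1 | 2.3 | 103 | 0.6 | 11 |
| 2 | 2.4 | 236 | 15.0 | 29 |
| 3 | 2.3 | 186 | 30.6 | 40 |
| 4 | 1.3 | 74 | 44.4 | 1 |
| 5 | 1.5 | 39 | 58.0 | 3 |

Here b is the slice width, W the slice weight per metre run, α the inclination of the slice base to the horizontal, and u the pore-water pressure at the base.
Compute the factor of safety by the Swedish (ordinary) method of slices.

FS = 0.92

Ordinary method of slices: FS = Σ[c'·Δl_i + (W_i cosα_i − u_i·Δl_i)·tanφ'] / Σ W_i sinα_i, with Δl_i = b_i / cosα_i.
Slice 1: Δl = 2.3/cos0.6° = 2.300 m; N'_1 = 103·cos0.6° − 11·2.300 = 77.7; c'Δl = 3.91; W sinα = 1.1
Slice 2: Δl = 2.4/cos15.0° = 2.485 m; N'_2 = 236·cos15.0° − 29·2.485 = 155.9; c'Δl = 4.22; W sinα = 61.1
Slice 3: Δl = 2.3/cos30.6° = 2.672 m; N'_3 = 186·cos30.6° − 40·2.672 = 53.2; c'Δl = 4.54; W sinα = 94.7
Slice 4: Δl = 1.3/cos44.4° = 1.820 m; N'_4 = 74·cos44.4° − 1·1.820 = 51.1; c'Δl = 3.09; W sinα = 51.8
Slice 5: Δl = 1.5/cos58.0° = 2.831 m; N'_5 = 39·cos58.0° − 3·2.831 = 12.2; c'Δl = 4.81; W sinα = 33.1
Σc'Δl = 20.6 kN/m; ΣN' = 350.0 kN/m; ΣW sinα = 241.7 kN/m
Resisting = 20.6 + 350.0·tan30.0° = 20.6 + 202.1 = 222.7 kN/m
FS = 222.7 / 241.7 = 0.921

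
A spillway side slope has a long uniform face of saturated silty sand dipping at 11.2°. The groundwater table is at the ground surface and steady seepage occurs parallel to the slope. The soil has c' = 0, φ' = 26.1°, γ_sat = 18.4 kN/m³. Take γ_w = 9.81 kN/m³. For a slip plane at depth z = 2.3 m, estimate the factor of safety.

With seepage parallel to the slope and the water table at the surface, the effective normal stress on the slip plane uses the buoyant unit weight γ' = γ_sat − γ_w while the driving shear stress uses γ_sat:
FS = [c' + γ' z cos²β tanφ'] / [γ_sat z sinβ cosβ]
(For c' = 0 this reduces to FS = (γ'/γ_sat)·tanφ'/tanβ.)
γ' = 18.4 − 9.81 = 8.59 kN/m³
Numerator = 0.0 + 8.59·2.3·cos²11.2°·tan26.1° = 0.0 + 8.59·2.3·0.9623·0.4899 = 9.314 kPa
Denominator = 18.4·2.3·sin11.2°·cos11.2° = 18.4·2.3·0.1942·0.9810 = 8.063 kPa
FS = 9.314 / 8.063 = 1.155

FS = 1.16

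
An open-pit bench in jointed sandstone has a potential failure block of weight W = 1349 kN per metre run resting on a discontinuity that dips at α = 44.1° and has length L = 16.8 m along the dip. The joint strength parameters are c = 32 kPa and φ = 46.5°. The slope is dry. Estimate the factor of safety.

Resolving the block weight along and normal to the plane and applying the Mohr–Coulomb strength on the joint:
N' = W cosα = 1349·cos44.1° = 968.8 kN/m
Driving force T = W sinα = 1349·sin44.1° = 938.8 kN/m
Resisting force R = c·L + N'·tanφ = 32·16.8 + 968.8·tan46.5° = 537.6 + 1020.9 = 1558.5 kN/m
FS = R / T = 1558.5 / 938.8 = 1.660

FS = 1.66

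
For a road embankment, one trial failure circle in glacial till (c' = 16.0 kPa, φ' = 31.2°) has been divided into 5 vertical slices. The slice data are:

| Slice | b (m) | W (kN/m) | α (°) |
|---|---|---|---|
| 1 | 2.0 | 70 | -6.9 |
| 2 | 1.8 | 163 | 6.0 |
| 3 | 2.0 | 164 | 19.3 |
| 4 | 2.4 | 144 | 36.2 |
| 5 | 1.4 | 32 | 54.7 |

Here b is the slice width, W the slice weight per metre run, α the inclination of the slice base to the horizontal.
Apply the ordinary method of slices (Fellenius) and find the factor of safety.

Ordinary method of slices: FS = Σ[c'·Δl_i + (W_i cosα_i)·tanφ'] / Σ W_i sinα_i, with Δl_i = b_i / cosα_i.
Slice 1: Δl = 2.0/cos(-6.9°) = 2.015 m; N'_1 = 70·cos(-6.9°) = 69.5; c'Δl = 32.23; W sinα = -8.4
Slice 2: Δl = 1.8/cos6.0° = 1.810 m; N'_2 = 163·cos6.0° = 162.1; c'Δl = 28.96; W sinα = 17.0
Slice 3: Δl = 2.0/cos19.3° = 2.119 m; N'_3 = 164·cos19.3° = 154.8; c'Δl = 33.91; W sinα = 54.2
Slice 4: Δl = 2.4/cos36.2° = 2.974 m; N'_4 = 144·cos36.2° = 116.2; c'Δl = 47.59; W sinα = 85.0
Slice 5: Δl = 1.4/cos54.7° = 2.423 m; N'_5 = 32·cos54.7° = 18.5; c'Δl = 38.76; W sinα = 26.1
Σc'Δl = 181.4 kN/m; ΣN' = 521.1 kN/m; ΣW sinα = 174.0 kN/m
Resisting = 181.4 + 521.1·tan31.2° = 181.4 + 315.6 = 497.0 kN/m
FS = 497.0 / 174.0 = 2.857

FS = 2.86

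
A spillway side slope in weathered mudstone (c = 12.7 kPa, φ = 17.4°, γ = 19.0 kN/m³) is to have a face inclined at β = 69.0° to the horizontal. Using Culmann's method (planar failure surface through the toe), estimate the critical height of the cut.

Culmann's analysis gives the critical failure plane at α_cr = (β + φ)/2 = (69.0 + 17.4)/2 = 43.2°, and the critical height
H_c = (4c/γ) · sinβ cosφ / [1 − cos(β − φ)]
    = (4·12.7/19.0) · sin69.0°·cos17.4° / [1 − cos(51.6°)]
    = 2.674 · 0.9336·0.9542 / [1 − 0.6211]
    = 2.674 · 0.8909 / 0.3789
    = 6.29 m

H_c = 6.29 m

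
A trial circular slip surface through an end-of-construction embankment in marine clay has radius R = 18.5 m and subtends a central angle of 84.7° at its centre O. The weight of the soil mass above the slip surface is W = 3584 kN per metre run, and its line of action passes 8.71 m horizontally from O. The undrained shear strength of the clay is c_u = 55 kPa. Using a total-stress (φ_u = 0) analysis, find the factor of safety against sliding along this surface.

Taking moments about the centre O, the resisting moment is provided by the undrained shear strength acting along the arc:
Arc length L_a = R·θ = 18.5·(84.7°·π/180) = 18.5·1.4783 = 27.35 m
M_R = c_u·L_a·R = 55·27.35·18.5 = 27827.0 kN·m/m
M_D = W·d = 3584·8.71 = 31216.6 kN·m/m
FS = M_R / M_D = 27827.0 / 31216.6 = 0.891

FS = 0.89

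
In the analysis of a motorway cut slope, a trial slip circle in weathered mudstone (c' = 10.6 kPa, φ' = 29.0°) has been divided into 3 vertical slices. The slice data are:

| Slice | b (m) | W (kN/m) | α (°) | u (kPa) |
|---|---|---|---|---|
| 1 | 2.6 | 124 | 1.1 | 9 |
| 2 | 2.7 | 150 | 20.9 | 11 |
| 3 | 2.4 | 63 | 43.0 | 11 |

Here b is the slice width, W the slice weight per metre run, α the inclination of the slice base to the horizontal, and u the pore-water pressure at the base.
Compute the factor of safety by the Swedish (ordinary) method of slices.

Ordinary method of slices: FS = Σ[c'·Δl_i + (W_i cosα_i − u_i·Δl_i)·tanφ'] / Σ W_i sinα_i, with Δl_i = b_i / cosα_i.
Slice 1: Δl = 2.6/cos1.1° = 2.600 m; N'_1 = 124·cos1.1° − 9·2.600 = 100.6; c'Δl = 27.57; W sinα = 2.4
Slice 2: Δl = 2.7/cos20.9° = 2.890 m; N'_2 = 150·cos20.9° − 11·2.890 = 108.3; c'Δl = 30.64; W sinα = 53.5
Slice 3: Δl = 2.4/cos43.0° = 3.282 m; N'_3 = 63·cos43.0° − 11·3.282 = 10.0; c'Δl = 34.78; W sinα = 43.0
Σc'Δl = 93.0 kN/m; ΣN' = 218.9 kN/m; ΣW sinα = 98.9 kN/m
Resisting = 93.0 + 218.9·tan29.0° = 93.0 + 121.3 = 214.3 kN/m
FS = 214.3 / 98.9 = 2.168

FS = 2.17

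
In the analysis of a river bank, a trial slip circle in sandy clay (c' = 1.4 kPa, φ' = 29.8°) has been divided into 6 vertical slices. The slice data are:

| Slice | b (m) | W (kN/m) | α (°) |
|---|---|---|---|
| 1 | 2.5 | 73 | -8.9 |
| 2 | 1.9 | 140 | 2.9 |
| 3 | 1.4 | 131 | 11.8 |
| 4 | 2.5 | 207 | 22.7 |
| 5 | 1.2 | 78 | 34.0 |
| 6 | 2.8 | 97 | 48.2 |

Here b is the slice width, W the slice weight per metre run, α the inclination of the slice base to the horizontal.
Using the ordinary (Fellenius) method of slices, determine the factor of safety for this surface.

Ordinary method of slices: FS = Σ[c'·Δl_i + (W_i cosα_i)·tanφ'] / Σ W_i sinα_i, with Δl_i = b_i / cosα_i.
Slice 1: Δl = 2.5/cos(-8.9°) = 2.530 m; N'_1 = 73·cos(-8.9°) = 72.1; c'Δl = 3.54; W sinα = -11.3
Slice 2: Δl = 1.9/cos2.9° = 1.902 m; N'_2 = 140·cos2.9° = 139.8; c'Δl = 2.66; W sinα = 7.1
Slice 3: Δl = 1.4/cos11.8° = 1.430 m; N'_3 = 131·cos11.8° = 128.2; c'Δl = 2.00; W sinα = 26.8
Slice 4: Δl = 2.5/cos22.7° = 2.710 m; N'_4 = 207·cos22.7° = 191.0; c'Δl = 3.79; W sinα = 79.9
Slice 5: Δl = 1.2/cos34.0° = 1.447 m; N'_5 = 78·cos34.0° = 64.7; c'Δl = 2.03; W sinα = 43.6
Slice 6: Δl = 2.8/cos48.2° = 4.201 m; N'_6 = 97·cos48.2° = 64.7; c'Δl = 5.88; W sinα = 72.3
Σc'Δl = 19.9 kN/m; ΣN' = 660.5 kN/m; ΣW sinα = 218.4 kN/m
Resisting = 19.9 + 660.5·tan29.8° = 19.9 + 378.2 = 398.2 kN/m
FS = 398.2 / 218.4 = 1.823

FS = 1.82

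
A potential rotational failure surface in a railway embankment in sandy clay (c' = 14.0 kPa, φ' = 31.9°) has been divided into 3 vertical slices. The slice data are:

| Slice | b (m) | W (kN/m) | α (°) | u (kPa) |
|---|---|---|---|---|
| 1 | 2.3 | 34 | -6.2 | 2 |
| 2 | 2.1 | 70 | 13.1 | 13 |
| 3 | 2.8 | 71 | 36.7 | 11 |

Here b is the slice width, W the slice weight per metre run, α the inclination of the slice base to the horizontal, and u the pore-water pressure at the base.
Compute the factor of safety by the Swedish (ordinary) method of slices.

Ordinary method of slices: FS = Σ[c'·Δl_i + (W_i cosα_i − u_i·Δl_i)·tanφ'] / Σ W_i sinα_i, with Δl_i = b_i / cosα_i.
Slice 1: Δl = 2.3/cos(-6.2°) = 2.314 m; N'_1 = 34·cos(-6.2°) − 2·2.314 = 29.2; c'Δl = 32.39; W sinα = -3.7
Slice 2: Δl = 2.1/cos13.1° = 2.156 m; N'_2 = 70·cos13.1° − 13·2.156 = 40.1; c'Δl = 30.19; W sinα = 15.9
Slice 3: Δl = 2.8/cos36.7° = 3.492 m; N'_3 = 71·cos36.7° − 11·3.492 = 18.5; c'Δl = 48.89; W sinα = 42.4
Σc'Δl = 111.5 kN/m; ΣN' = 87.8 kN/m; ΣW sinα = 54.6 kN/m
Resisting = 111.5 + 87.8·tan31.9° = 111.5 + 54.7 = 166.1 kN/m
FS = 166.1 / 54.6 = 3.041

FS = 3.04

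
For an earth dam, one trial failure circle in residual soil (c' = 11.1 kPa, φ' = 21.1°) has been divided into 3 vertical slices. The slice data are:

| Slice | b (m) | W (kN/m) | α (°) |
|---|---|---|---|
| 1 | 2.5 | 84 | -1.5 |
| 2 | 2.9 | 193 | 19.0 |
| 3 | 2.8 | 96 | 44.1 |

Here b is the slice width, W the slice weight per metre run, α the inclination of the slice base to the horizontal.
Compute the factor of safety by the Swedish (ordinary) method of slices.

Ordinary method of slices: FS = Σ[c'·Δl_i + (W_i cosα_i)·tanφ'] / Σ W_i sinα_i, with Δl_i = b_i / cosα_i.
Slice 1: Δl = 2.5/cos(-1.5°) = 2.501 m; N'_1 = 84·cos(-1.5°) = 84.0; c'Δl = 27.76; W sinα = -2.2
Slice 2: Δl = 2.9/cos19.0° = 3.067 m; N'_2 = 193·cos19.0° = 182.5; c'Δl = 34.04; W sinα = 62.8
Slice 3: Δl = 2.8/cos44.1° = 3.899 m; N'_3 = 96·cos44.1° = 68.9; c'Δl = 43.28; W sinα = 66.8
Σc'Δl = 105.1 kN/m; ΣN' = 335.4 kN/m; ΣW sinα = 127.4 kN/m
Resisting = 105.1 + 335.4·tan21.1° = 105.1 + 129.4 = 234.5 kN/m
FS = 234.5 / 127.4 = 1.840

FS = 1.84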